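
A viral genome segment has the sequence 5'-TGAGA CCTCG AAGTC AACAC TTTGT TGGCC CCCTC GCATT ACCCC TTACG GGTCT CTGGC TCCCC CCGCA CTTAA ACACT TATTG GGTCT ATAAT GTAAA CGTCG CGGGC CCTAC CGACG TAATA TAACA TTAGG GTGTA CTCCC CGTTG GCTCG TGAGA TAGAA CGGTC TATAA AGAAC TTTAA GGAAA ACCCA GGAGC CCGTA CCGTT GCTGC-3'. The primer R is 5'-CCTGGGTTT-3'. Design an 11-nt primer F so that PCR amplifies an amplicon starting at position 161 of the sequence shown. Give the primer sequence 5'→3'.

5'-TAGAACGGTCT-3'

The reverse primer's reverse complement AAACCCAGG matches the template at positions 189–197; the product starts at position 161.
The forward primer is identical to the top strand over positions 161–171: TAGAACGGTCT.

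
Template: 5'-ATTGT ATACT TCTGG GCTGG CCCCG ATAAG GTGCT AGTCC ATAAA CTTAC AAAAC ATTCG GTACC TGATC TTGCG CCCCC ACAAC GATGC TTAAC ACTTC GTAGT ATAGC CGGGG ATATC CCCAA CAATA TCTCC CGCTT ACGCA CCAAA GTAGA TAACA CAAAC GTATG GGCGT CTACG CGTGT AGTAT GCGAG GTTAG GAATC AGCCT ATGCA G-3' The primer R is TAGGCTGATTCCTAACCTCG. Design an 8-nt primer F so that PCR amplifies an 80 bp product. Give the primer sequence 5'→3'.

5'-CTCCCGCT-3'

The reverse primer's reverse complement CGAGGTTAGGAATCAGCCTA matches the template at positions 192–211, so the product ends at position 211.
An 80 bp product then starts at position 211 − 80 + 1 = 132.
The forward primer is identical to the top strand there: CTCCCGCT.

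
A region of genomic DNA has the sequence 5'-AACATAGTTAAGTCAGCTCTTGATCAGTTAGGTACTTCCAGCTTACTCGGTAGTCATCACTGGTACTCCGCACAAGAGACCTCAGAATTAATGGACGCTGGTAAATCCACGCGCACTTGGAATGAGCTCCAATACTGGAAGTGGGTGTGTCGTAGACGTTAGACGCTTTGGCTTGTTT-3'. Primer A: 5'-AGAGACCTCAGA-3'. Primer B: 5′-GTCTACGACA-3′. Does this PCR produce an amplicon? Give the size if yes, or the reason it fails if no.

Yes — an 83 bp product.

Primer A (AGAGACCTCAGA) matches the top strand at positions 75–86; it acts as a forward primer.
Primer B's reverse complement is TGTCGTAGAC, matching the top strand at positions 148–157; it acts as a reverse primer.
The 3' ends face each other across positions 75–157, giving an 83 bp product.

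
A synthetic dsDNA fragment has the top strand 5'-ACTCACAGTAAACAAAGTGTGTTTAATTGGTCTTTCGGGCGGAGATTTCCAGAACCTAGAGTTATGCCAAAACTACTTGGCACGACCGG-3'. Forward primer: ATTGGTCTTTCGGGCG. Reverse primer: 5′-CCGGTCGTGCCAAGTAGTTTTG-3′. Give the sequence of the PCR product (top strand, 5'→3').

Scanning the template, ATTGGTCTTTCGGGCG occurs at positions 26–41; this primer anneals to the bottom strand there with its 3' end pointing downstream.
Taking the reverse complement of CCGGTCGTGCCAAGTAGTTTTG gives CAAAACTACTTGGCACGACCGG, found at positions 68–89 on the template; the primer anneals here to the top strand with its 3' end pointing upstream.
The product is the template from position 26 through 89 (64 bp).

5'-ATTGGTCTTTCGGGCGGAGATTTCCAGAACCTAGAGTTATGCCAAAACTACTTGGCACGACCGG-3'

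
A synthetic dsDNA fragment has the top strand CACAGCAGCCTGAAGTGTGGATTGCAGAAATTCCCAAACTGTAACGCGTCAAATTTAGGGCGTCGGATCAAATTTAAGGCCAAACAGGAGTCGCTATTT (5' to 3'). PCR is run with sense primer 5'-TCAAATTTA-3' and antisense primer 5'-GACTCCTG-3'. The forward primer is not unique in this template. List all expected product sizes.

The forward primer TCAAATTTA matches the top strand at positions 49–57, 68–76.
The reverse primer's reverse complement is CAGGAGTC, matching at positions 85–92.
Each forward site pairs with the reverse site to give a product ending at position 92: sizes 44, 25 bp.

44 bp, 25 bp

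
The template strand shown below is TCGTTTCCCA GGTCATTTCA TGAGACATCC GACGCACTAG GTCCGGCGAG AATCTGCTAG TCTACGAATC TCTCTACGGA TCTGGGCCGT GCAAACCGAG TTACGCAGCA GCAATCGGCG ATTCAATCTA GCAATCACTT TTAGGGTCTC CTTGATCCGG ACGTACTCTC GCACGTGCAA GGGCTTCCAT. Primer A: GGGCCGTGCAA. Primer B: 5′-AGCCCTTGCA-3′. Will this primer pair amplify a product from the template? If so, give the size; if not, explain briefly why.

Primer A (GGGCCGTGCAA) matches the top strand at positions 84–94; it acts as a forward primer.
Primer B's reverse complement is TGCAAGGGCT, matching the top strand at positions 176–185; it acts as a reverse primer.
The 3' ends face each other across positions 84–185, giving a 102 bp product.

Yes — a 102 bp product.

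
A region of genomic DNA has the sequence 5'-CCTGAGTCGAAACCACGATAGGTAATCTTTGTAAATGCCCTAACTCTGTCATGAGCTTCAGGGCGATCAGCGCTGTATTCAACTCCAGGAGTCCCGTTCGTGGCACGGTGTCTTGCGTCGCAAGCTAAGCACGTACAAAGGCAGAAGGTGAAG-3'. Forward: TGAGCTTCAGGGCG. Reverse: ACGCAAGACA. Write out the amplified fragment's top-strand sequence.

5'-TGAGCTTCAGGGCGATCAGCGCTGTATTCAACTCCAGGAGTCCCGTTCGTGGCACGGTGTCTTGCGT-3'

Forward primer TGAGCTTCAGGGCG is found on the top strand at positions 52–65.
Taking the reverse complement of ACGCAAGACA gives TGTCTTGCGT, found at positions 109–118 on the template; the primer anneals here to the top strand with its 3' end pointing upstream.
The product is the template from position 52 through 118 (67 bp).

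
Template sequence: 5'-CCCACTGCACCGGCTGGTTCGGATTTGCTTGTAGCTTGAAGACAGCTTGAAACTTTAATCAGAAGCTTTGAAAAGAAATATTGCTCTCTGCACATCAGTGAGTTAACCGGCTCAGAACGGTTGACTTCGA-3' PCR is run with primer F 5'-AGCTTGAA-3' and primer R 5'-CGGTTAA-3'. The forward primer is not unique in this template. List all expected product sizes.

77 bp, 66 bp

The forward primer AGCTTGAA matches the top strand at positions 33–40, 44–51.
The reverse primer's reverse complement is TTAACCG, matching at positions 103–109.
Each forward site pairs with the reverse site to give a product ending at position 109: sizes 77, 66 bp.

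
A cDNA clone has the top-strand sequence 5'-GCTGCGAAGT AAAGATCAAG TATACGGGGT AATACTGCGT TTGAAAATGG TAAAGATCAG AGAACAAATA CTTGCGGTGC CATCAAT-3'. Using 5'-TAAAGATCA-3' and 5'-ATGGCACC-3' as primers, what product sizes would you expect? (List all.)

The forward primer TAAAGATCA matches the top strand at positions 10–18, 51–59.
The reverse primer's reverse complement is GGTGCCAT, matching at positions 76–83.
Each forward site pairs with the reverse site to give a product ending at position 83: sizes 74, 33 bp.

74 bp, 33 bp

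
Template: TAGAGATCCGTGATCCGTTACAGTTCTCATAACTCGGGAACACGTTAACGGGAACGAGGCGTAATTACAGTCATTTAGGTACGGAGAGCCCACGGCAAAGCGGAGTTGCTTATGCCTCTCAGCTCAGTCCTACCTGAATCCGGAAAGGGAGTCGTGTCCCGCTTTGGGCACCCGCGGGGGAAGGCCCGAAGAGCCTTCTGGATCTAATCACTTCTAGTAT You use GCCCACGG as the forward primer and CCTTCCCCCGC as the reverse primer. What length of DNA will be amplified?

The forward primer matches the template at positions 88–95.
Reverse complement of the reverse primer: GCGGGGGAAGG. This occurs on the top strand at positions 174–184.
Product length = (reverse-primer end) − (forward-primer start) + 1 = 184 − 88 + 1 = 97 bp.

97 bp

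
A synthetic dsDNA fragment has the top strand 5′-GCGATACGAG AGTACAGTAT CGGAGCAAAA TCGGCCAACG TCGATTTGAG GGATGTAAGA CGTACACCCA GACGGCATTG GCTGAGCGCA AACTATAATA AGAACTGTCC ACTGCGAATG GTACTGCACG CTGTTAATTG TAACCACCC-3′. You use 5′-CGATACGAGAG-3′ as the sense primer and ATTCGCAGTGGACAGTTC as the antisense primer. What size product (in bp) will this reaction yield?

118 bp

The forward primer matches the template at positions 2–12.
Taking the reverse complement of ATTCGCAGTGGACAGTTC gives GAACTGTCCACTGCGAAT, found at positions 102–119 on the template; the primer anneals here to the top strand with its 3' end pointing upstream.
Amplicon spans positions 2–119: 118 bp.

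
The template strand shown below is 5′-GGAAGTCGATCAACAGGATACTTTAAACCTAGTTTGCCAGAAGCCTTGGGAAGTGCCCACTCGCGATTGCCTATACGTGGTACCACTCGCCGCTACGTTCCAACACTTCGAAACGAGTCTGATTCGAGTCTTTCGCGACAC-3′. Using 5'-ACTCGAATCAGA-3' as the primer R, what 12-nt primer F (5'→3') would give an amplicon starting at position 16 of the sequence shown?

5'-GGATACTTTAAA-3'

The reverse primer's reverse complement TCTGATTCGAGT matches the template at positions 118–129; the product starts at position 16.
The forward primer is identical to the top strand over positions 16–27: GGATACTTTAAA.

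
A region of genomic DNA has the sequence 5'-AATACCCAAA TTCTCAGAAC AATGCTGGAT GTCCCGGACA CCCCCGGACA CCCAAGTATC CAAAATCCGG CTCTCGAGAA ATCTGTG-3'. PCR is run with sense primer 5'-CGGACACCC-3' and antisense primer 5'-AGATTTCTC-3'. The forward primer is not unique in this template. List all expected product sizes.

The forward primer CGGACACCC matches the top strand at positions 35–43, 45–53.
The reverse primer's reverse complement is GAGAAATCT, matching at positions 76–84.
Each forward site pairs with the reverse site to give a product ending at position 84: sizes 50, 40 bp.

50 bp, 40 bp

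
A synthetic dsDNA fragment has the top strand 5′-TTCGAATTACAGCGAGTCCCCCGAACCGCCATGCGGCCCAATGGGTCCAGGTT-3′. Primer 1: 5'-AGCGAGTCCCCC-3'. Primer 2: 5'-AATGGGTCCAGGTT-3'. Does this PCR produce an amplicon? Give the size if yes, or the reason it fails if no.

No product — both primers anneal to the same strand and extend in the same direction.

Primer 1 (AGCGAGTCCCCC) matches the top strand at positions 11–22 (3' end points downstream).
Primer 2 (AATGGGTCCAGGTT) also matches the top strand directly, at positions 40–53 — its reverse complement AACCTGGACCCATT is not present.
Both primers anneal to the bottom strand with 3' ends pointing the same way, so neither can prime synthesis back toward the other.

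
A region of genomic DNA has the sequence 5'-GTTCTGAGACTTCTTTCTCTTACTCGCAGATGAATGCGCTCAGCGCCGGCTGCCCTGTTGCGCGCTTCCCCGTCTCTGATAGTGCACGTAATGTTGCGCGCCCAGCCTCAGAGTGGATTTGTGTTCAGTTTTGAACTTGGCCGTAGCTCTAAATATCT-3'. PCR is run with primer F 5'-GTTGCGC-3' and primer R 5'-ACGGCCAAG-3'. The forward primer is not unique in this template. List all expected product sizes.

88 bp, 52 bp

The forward primer GTTGCGC matches the top strand at positions 57–63, 93–99.
The reverse primer's reverse complement is CTTGGCCGT, matching at positions 136–144.
Each forward site pairs with the reverse site to give a product ending at position 144: sizes 88, 52 bp.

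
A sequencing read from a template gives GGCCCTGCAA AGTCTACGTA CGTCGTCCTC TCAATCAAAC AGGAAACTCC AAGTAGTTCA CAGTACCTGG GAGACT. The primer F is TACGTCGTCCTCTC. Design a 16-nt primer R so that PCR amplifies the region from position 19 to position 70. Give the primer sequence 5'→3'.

5'-CCAGGTACTGTGAACT-3'

The product's 3' end on the top strand is position 70.
The reverse primer anneals to the top strand over positions 55–70, i.e. to AGTTCACAGTACCTGG.
Its sequence written 5'→3' is the reverse complement: CCAGGTACTGTGAACT.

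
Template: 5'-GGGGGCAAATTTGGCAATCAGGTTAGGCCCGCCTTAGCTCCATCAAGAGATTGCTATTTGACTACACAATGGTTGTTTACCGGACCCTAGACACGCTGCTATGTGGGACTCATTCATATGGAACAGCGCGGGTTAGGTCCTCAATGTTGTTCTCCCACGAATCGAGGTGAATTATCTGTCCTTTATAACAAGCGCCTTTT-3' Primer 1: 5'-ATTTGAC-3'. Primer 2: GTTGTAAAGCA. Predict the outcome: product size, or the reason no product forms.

Primer 2 (GTTGTAAAGCA) does not match the top strand, and its reverse complement TGCTTTACAAC does not match either.
With no annealing site for primer 2, no amplification occurs.

No product — primer 2 has no binding site in the template.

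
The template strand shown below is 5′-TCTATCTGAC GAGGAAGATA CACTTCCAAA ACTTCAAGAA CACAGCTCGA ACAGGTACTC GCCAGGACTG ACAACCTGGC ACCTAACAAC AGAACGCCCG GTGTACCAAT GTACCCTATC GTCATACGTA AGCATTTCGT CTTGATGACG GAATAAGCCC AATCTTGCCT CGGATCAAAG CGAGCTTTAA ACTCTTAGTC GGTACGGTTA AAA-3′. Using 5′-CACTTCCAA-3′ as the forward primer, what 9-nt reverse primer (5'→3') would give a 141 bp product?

5'-TGGGCTTAT-3'

The forward primer binds at positions 21–29, so a 141 bp product ends at position 21 + 141 − 1 = 161.
The reverse primer anneals to the top strand over positions 153–161, i.e. to ATAAGCCCA.
Its sequence written 5'→3' is the reverse complement: TGGGCTTAT.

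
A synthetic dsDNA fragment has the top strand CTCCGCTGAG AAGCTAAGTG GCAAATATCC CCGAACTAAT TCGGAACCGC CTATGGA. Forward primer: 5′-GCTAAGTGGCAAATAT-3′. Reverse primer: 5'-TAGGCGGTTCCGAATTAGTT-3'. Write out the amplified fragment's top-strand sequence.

Scanning the template, GCTAAGTGGCAAATAT occurs at positions 13–28; this primer anneals to the bottom strand there with its 3' end pointing downstream.
Reverse complement of the reverse primer: AACTAATTCGGAACCGCCTA. This occurs on the top strand at positions 34–53.
The product is the template from position 13 through 53 (41 bp).

5'-GCTAAGTGGCAAATATCCCCGAACTAATTCGGAACCGCCTA-3'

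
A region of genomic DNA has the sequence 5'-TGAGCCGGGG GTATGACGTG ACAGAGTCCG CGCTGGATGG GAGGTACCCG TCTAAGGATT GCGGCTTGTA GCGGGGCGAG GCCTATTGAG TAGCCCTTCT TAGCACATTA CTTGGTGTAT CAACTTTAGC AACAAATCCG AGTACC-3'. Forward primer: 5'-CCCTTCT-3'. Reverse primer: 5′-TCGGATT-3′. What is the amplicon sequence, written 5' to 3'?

5'-CCCTTCTTAGCACATTACTTGGTGTATCAACTTTAGCAACAAATCCGA-3'

The forward primer matches the template at positions 94–100.
Taking the reverse complement of TCGGATT gives AATCCGA, found at positions 135–141 on the template; the primer anneals here to the top strand with its 3' end pointing upstream.
The product is the template from position 94 through 141 (48 bp).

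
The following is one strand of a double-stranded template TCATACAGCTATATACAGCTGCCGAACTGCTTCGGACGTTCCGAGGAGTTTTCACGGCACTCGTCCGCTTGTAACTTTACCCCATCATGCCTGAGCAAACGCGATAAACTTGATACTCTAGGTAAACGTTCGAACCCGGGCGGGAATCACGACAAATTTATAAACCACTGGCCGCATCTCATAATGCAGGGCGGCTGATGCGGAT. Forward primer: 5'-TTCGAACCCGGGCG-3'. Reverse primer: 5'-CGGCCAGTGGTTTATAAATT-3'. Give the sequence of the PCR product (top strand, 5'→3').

5'-TTCGAACCCGGGCGGGAATCACGACAAATTTATAAACCACTGGCCG-3'

The forward primer matches the template at positions 129–142.
Taking the reverse complement of CGGCCAGTGGTTTATAAATT gives AATTTATAAACCACTGGCCG, found at positions 155–174 on the template; the primer anneals here to the top strand with its 3' end pointing upstream.
The product is the template from position 129 through 174 (46 bp).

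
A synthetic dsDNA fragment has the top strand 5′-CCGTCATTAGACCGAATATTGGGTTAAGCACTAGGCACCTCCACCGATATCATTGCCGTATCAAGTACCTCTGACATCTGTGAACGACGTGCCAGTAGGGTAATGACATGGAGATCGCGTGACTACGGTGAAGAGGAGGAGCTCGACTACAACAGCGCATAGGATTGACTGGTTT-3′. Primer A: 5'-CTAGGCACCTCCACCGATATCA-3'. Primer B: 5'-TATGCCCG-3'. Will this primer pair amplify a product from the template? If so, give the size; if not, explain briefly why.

Primer B (TATGCCCG) does not match the top strand, and its reverse complement CGGGCATA does not match either.
With no annealing site for primer B, no amplification occurs.

No product — primer B has no binding site in the template.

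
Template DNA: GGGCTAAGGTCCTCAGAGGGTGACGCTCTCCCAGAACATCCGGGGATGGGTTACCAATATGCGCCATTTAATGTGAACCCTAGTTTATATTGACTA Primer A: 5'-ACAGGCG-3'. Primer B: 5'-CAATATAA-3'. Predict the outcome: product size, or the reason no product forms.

No product — primer A has no binding site in the template.

Primer A (ACAGGCG) does not match the top strand, and its reverse complement CGCCTGT does not match either.
With no annealing site for primer A, no amplification occurs.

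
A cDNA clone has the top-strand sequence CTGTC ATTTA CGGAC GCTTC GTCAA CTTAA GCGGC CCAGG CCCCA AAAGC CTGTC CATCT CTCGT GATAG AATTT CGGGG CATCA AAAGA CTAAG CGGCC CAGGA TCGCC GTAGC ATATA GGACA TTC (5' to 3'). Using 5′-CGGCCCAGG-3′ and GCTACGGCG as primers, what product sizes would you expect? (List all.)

The forward primer CGGCCCAGG matches the top strand at positions 32–40, 96–104.
The reverse primer's reverse complement is CGCCGTAGC, matching at positions 107–115.
Each forward site pairs with the reverse site to give a product ending at position 115: sizes 84, 20 bp.

84 bp, 20 bp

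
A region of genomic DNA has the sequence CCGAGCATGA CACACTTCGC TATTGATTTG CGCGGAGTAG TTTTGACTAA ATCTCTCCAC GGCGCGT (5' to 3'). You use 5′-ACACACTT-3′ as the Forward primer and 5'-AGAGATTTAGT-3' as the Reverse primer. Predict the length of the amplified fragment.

Scanning the template, ACACACTT occurs at positions 10–17; this primer anneals to the bottom strand there with its 3' end pointing downstream.
Taking the reverse complement of AGAGATTTAGT gives ACTAAATCTCT, found at positions 46–56 on the template; the primer anneals here to the top strand with its 3' end pointing upstream.
The product runs from position 10 to position 56, so its length is 56 − 10 + 1 = 47 bp.

47 bp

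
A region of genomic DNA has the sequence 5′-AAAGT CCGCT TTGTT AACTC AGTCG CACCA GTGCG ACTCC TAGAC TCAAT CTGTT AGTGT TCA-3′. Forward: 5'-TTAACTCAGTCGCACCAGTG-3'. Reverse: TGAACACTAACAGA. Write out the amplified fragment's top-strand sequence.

5'-TTAACTCAGTCGCACCAGTGCGACTCCTAGACTCAATCTGTTAGTGTTCA-3'

Forward primer TTAACTCAGTCGCACCAGTG is found on the top strand at positions 14–33.
The reverse primer's reverse complement is TCTGTTAGTGTTCA, which matches the template at positions 50–63.
The product is the template from position 14 through 63 (50 bp).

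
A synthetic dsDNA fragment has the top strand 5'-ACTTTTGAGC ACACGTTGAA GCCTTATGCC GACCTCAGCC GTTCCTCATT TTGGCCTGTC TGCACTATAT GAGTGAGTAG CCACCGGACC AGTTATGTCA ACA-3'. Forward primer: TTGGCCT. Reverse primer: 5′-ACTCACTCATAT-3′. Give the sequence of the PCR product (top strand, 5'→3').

Forward primer TTGGCCT is found on the top strand at positions 51–57.
The reverse primer's reverse complement is ATATGAGTGAGT, which matches the template at positions 67–78.
The product is the template from position 51 through 78 (28 bp).

5'-TTGGCCTGTCTGCACTATATGAGTGAGT-3'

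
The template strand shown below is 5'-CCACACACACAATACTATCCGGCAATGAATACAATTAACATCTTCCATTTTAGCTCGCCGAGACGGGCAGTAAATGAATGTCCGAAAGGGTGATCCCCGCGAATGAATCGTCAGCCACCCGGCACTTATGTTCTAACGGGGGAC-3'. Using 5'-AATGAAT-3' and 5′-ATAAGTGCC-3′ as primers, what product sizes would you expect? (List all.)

106 bp, 57 bp, 28 bp

The forward primer AATGAAT matches the top strand at positions 24–30, 73–79, 102–108.
The reverse primer's reverse complement is GGCACTTAT, matching at positions 121–129.
Each forward site pairs with the reverse site to give a product ending at position 129: sizes 106, 57, 28 bp.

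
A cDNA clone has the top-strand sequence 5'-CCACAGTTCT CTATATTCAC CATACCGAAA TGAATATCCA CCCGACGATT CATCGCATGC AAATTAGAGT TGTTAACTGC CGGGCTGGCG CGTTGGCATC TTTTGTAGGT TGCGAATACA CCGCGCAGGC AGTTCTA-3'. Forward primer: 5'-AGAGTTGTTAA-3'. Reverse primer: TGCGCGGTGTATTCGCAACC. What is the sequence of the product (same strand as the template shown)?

5'-AGAGTTGTTAACTGCCGGGCTGGCGCGTTGGCATCTTTTGTAGGTTGCGAATACACCGCGCA-3'

Forward primer AGAGTTGTTAA is found on the top strand at positions 66–76.
Reverse complement of the reverse primer: GGTTGCGAATACACCGCGCA. This occurs on the top strand at positions 108–127.
The product is the template from position 66 through 127 (62 bp).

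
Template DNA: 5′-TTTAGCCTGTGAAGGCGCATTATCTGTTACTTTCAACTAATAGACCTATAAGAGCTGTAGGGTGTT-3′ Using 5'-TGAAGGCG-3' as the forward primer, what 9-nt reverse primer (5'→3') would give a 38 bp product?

5'-AGGTCTATT-3'

The forward primer binds at positions 10–17, so a 38 bp product ends at position 10 + 38 − 1 = 47.
The reverse primer anneals to the top strand over positions 39–47, i.e. to AATAGACCT.
Its sequence written 5'→3' is the reverse complement: AGGTCTATT.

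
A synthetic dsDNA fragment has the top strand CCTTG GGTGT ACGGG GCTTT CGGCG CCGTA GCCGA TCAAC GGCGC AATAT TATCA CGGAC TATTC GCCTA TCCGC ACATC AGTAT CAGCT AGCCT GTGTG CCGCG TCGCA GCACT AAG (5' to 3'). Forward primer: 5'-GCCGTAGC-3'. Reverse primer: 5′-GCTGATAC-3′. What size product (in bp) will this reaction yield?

Scanning the template, GCCGTAGC occurs at positions 25–32; this primer anneals to the bottom strand there with its 3' end pointing downstream.
Reverse complement of the reverse primer: GTATCAGC. This occurs on the top strand at positions 82–89.
The product runs from position 25 to position 89, so its length is 89 − 25 + 1 = 65 bp.

65 bp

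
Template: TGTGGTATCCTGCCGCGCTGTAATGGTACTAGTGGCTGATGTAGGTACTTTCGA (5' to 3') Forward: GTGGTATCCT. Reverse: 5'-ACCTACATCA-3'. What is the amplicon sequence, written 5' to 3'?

Forward primer GTGGTATCCT is found on the top strand at positions 2–11.
Taking the reverse complement of ACCTACATCA gives TGATGTAGGT, found at positions 37–46 on the template; the primer anneals here to the top strand with its 3' end pointing upstream.
The product is the template from position 2 through 46 (45 bp).

5'-GTGGTATCCTGCCGCGCTGTAATGGTACTAGTGGCTGATGTAGGT-3'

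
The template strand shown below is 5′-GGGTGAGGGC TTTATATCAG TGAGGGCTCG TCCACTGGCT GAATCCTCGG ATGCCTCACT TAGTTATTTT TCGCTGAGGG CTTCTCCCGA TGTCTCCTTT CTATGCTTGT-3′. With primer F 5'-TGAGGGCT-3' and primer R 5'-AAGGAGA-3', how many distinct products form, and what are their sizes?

The forward primer TGAGGGCT matches the top strand at positions 4–11, 21–28, 75–82.
The reverse primer's reverse complement is TCTCCTT, matching at positions 93–99.
Each forward site pairs with the reverse site to give a product ending at position 99: sizes 96, 79, 25 bp.

Three products: 96 bp, 79 bp, 25 bp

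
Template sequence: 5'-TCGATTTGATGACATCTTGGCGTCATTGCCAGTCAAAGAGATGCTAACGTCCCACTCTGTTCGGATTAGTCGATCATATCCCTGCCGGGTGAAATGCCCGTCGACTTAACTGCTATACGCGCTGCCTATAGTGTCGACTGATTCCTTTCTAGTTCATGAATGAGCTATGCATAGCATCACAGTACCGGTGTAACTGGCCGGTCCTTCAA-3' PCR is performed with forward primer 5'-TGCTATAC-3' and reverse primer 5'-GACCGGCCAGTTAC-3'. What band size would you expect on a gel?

93 bp

The forward primer matches the template at positions 111–118.
Reverse complement of the reverse primer: GTAACTGGCCGGTC. This occurs on the top strand at positions 190–203.
The product runs from position 111 to position 203, so its length is 203 − 111 + 1 = 93 bp.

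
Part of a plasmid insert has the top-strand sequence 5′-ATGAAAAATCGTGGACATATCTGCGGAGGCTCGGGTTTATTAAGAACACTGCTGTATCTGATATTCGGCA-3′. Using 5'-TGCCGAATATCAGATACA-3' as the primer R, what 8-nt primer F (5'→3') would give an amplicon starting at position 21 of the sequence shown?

The reverse primer's reverse complement TGTATCTGATATTCGGCA matches the template at positions 53–70; the product starts at position 21.
The forward primer is identical to the top strand over positions 21–28: CTGCGGAG.

5'-CTGCGGAG-3'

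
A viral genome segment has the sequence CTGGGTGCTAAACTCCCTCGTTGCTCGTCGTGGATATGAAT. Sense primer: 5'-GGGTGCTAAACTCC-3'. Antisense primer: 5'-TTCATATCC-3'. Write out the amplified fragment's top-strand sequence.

Forward primer GGGTGCTAAACTCC is found on the top strand at positions 3–16.
Taking the reverse complement of TTCATATCC gives GGATATGAA, found at positions 32–40 on the template; the primer anneals here to the top strand with its 3' end pointing upstream.
The product is the template from position 3 through 40 (38 bp).

5'-GGGTGCTAAACTCCCTCGTTGCTCGTCGTGGATATGAA-3'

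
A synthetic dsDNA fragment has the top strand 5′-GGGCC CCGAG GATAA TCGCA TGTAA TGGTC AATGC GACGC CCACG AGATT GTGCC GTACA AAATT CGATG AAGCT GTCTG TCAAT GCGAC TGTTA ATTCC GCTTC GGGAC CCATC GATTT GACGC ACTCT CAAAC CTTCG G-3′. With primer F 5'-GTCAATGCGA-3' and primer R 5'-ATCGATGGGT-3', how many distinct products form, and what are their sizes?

Two products: 91 bp, 39 bp

The forward primer GTCAATGCGA matches the top strand at positions 28–37, 80–89.
The reverse primer's reverse complement is ACCCATCGAT, matching at positions 109–118.
Each forward site pairs with the reverse site to give a product ending at position 118: sizes 91, 39 bp.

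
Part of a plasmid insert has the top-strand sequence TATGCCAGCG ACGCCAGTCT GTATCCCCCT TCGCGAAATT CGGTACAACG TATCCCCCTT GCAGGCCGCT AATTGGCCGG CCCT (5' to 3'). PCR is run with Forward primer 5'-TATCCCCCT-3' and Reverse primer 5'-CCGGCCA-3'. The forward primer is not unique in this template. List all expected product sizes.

The forward primer TATCCCCCT matches the top strand at positions 22–30, 51–59.
The reverse primer's reverse complement is TGGCCGG, matching at positions 74–80.
Each forward site pairs with the reverse site to give a product ending at position 80: sizes 59, 30 bp.

59 bp, 30 bp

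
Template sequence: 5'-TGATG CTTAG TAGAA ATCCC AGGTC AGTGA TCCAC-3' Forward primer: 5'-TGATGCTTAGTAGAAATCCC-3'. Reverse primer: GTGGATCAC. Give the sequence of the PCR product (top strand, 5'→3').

Forward primer TGATGCTTAGTAGAAATCCC is found on the top strand at positions 1–20.
Reverse complement of the reverse primer: GTGATCCAC. This occurs on the top strand at positions 27–35.
The product is the template from position 1 through 35 (35 bp).

5'-TGATGCTTAGTAGAAATCCCAGGTCAGTGATCCAC-3'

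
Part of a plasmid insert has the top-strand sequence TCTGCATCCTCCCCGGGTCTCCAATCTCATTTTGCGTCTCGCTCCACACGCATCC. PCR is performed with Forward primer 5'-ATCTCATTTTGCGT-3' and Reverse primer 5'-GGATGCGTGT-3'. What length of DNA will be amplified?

32 bp

The forward primer matches the template at positions 24–37.
Taking the reverse complement of GGATGCGTGT gives ACACGCATCC, found at positions 46–55 on the template; the primer anneals here to the top strand with its 3' end pointing upstream.
The product runs from position 24 to position 55, so its length is 55 − 24 + 1 = 32 bp.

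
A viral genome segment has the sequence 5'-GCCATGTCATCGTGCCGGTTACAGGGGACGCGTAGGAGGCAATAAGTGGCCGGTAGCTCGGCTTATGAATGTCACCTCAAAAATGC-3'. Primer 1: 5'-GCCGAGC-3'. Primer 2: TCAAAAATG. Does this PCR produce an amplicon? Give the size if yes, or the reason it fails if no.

Primer 1 (GCCGAGC) has reverse complement GCTCGGC, which matches the top strand at positions 56–62; primer 1 anneals to the top strand there with its 3' end pointing upstream toward position 56.
Primer 2 (TCAAAAATG) matches the top strand directly at positions 77–85; it anneals to the bottom strand with its 3' end pointing downstream toward position 85.
The 3' ends diverge (primer 1 extends toward position 1, primer 2 toward position 86), so the primers never converge on a shared product.

No product — the primers' 3' ends point away from each other.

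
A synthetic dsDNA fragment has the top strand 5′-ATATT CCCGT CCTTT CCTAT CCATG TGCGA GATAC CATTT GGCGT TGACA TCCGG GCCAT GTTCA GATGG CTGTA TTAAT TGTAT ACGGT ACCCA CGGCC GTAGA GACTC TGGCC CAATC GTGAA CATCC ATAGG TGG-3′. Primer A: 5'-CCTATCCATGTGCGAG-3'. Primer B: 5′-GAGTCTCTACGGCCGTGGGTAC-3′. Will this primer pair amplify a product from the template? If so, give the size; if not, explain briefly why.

Yes — a 95 bp product.

Primer A (CCTATCCATGTGCGAG) matches the top strand at positions 16–31; it acts as a forward primer.
Primer B's reverse complement is GTACCCACGGCCGTAGAGACTC, matching the top strand at positions 89–110; it acts as a reverse primer.
The 3' ends face each other across positions 16–110, giving a 95 bp product.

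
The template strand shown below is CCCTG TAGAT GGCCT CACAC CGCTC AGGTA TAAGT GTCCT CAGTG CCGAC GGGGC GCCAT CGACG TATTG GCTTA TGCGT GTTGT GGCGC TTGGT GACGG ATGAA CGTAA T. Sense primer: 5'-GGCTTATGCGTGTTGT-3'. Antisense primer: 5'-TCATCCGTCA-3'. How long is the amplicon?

35 bp

Scanning the template, GGCTTATGCGTGTTGT occurs at positions 70–85; this primer anneals to the bottom strand there with its 3' end pointing downstream.
Taking the reverse complement of TCATCCGTCA gives TGACGGATGA, found at positions 95–104 on the template; the primer anneals here to the top strand with its 3' end pointing upstream.
Product length = (reverse-primer end) − (forward-primer start) + 1 = 104 − 70 + 1 = 35 bp.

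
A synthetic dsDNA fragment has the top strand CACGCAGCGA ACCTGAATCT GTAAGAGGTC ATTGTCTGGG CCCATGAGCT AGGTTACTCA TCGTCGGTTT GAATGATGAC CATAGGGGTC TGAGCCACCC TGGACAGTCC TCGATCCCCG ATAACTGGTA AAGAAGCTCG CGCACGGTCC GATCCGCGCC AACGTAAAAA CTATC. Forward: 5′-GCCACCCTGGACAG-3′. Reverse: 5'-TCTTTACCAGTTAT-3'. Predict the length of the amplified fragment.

Forward primer GCCACCCTGGACAG is found on the top strand at positions 94–107.
The reverse primer's reverse complement is ATAACTGGTAAAGA, which matches the template at positions 121–134.
Amplicon spans positions 94–134: 41 bp.

41 bp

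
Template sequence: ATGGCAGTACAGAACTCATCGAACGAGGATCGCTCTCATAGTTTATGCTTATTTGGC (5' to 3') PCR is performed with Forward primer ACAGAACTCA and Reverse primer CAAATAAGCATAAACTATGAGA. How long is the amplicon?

The forward primer matches the template at positions 9–18.
The reverse primer's reverse complement is TCTCATAGTTTATGCTTATTTG, which matches the template at positions 34–55.
Product length = (reverse-primer end) − (forward-primer start) + 1 = 55 − 9 + 1 = 47 bp.

47 bp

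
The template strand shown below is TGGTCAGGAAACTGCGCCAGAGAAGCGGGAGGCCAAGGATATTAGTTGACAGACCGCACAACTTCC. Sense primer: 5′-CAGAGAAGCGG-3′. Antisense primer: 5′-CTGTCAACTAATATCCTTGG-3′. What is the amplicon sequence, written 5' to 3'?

Scanning the template, CAGAGAAGCGG occurs at positions 18–28; this primer anneals to the bottom strand there with its 3' end pointing downstream.
The reverse primer's reverse complement is CCAAGGATATTAGTTGACAG, which matches the template at positions 33–52.
The product is the template from position 18 through 52 (35 bp).

5'-CAGAGAAGCGGGAGGCCAAGGATATTAGTTGACAG-3'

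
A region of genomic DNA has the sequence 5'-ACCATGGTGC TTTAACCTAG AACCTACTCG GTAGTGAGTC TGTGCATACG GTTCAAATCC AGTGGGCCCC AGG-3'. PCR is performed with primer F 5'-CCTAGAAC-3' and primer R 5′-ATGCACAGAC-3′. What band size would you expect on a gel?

The forward primer matches the template at positions 16–23.
Reverse complement of the reverse primer: GTCTGTGCAT. This occurs on the top strand at positions 38–47.
The product runs from position 16 to position 47, so its length is 47 − 16 + 1 = 32 bp.

32 bp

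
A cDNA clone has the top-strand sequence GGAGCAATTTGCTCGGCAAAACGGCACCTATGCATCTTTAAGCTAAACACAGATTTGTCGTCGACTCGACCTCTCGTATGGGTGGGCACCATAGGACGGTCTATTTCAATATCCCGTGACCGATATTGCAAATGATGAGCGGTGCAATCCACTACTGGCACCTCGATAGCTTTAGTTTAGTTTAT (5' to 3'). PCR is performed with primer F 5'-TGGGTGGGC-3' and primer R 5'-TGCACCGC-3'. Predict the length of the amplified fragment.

68 bp

Scanning the template, TGGGTGGGC occurs at positions 79–87; this primer anneals to the bottom strand there with its 3' end pointing downstream.
Taking the reverse complement of TGCACCGC gives GCGGTGCA, found at positions 139–146 on the template; the primer anneals here to the top strand with its 3' end pointing upstream.
Product length = (reverse-primer end) − (forward-primer start) + 1 = 146 − 79 + 1 = 68 bp.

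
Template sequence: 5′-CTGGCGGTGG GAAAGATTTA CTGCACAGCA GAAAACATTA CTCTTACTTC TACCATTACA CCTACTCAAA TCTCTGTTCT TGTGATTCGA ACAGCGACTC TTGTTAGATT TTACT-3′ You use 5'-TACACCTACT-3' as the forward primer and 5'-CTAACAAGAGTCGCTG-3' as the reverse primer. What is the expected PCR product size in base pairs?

51 bp

Forward primer TACACCTACT is found on the top strand at positions 57–66.
The reverse primer's reverse complement is CAGCGACTCTTGTTAG, which matches the template at positions 92–107.
Amplicon spans positions 57–107: 51 bp.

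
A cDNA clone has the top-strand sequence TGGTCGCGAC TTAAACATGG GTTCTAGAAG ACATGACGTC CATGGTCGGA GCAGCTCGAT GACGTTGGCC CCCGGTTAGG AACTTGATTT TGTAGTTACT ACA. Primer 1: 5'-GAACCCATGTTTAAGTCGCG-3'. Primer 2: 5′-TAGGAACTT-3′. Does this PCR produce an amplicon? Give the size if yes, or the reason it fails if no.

No product — the primers' 3' ends point away from each other.

Primer 1 (GAACCCATGTTTAAGTCGCG) has reverse complement CGCGACTTAAACATGGGTTC, which matches the top strand at positions 5–24; primer 1 anneals to the top strand there with its 3' end pointing upstream toward position 5.
Primer 2 (TAGGAACTT) matches the top strand directly at positions 77–85; it anneals to the bottom strand with its 3' end pointing downstream toward position 85.
The 3' ends diverge (primer 1 extends toward position 1, primer 2 toward position 103), so the primers never converge on a shared product.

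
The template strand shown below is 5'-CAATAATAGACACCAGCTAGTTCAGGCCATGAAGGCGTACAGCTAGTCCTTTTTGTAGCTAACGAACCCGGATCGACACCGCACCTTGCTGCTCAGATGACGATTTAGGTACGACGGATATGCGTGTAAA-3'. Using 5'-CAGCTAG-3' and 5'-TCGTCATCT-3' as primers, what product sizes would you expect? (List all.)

90 bp, 64 bp

The forward primer CAGCTAG matches the top strand at positions 14–20, 40–46.
The reverse primer's reverse complement is AGATGACGA, matching at positions 95–103.
Each forward site pairs with the reverse site to give a product ending at position 103: sizes 90, 64 bp.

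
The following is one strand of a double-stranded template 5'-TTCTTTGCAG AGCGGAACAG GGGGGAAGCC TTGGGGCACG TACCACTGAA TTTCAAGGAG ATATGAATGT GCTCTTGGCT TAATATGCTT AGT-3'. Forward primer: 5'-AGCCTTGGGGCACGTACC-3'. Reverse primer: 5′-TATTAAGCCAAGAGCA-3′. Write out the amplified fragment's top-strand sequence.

5'-AGCCTTGGGGCACGTACCACTGAATTTCAAGGAGATATGAATGTGCTCTTGGCTTAATA-3'

The forward primer matches the template at positions 27–44.
Reverse complement of the reverse primer: TGCTCTTGGCTTAATA. This occurs on the top strand at positions 70–85.
The product is the template from position 27 through 85 (59 bp).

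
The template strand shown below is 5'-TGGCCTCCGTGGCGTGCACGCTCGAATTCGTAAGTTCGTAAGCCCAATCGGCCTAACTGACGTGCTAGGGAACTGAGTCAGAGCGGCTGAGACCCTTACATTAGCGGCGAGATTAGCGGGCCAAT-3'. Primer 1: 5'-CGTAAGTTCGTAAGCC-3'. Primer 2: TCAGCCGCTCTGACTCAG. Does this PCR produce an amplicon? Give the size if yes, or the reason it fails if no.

Yes — a 62 bp product.

Primer 1 (CGTAAGTTCGTAAGCC) matches the top strand at positions 29–44; it acts as a forward primer.
Primer 2's reverse complement is CTGAGTCAGAGCGGCTGA, matching the top strand at positions 73–90; it acts as a reverse primer.
The 3' ends face each other across positions 29–90, giving a 62 bp product.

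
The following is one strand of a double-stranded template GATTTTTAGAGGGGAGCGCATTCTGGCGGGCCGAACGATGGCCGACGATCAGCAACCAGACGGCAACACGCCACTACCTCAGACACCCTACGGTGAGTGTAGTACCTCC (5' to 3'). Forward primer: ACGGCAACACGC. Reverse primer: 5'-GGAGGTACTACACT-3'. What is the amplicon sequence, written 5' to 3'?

5'-ACGGCAACACGCCACTACCTCAGACACCCTACGGTGAGTGTAGTACCTCC-3'

Forward primer ACGGCAACACGC is found on the top strand at positions 60–71.
Reverse complement of the reverse primer: AGTGTAGTACCTCC. This occurs on the top strand at positions 96–109.
The product is the template from position 60 through 109 (50 bp).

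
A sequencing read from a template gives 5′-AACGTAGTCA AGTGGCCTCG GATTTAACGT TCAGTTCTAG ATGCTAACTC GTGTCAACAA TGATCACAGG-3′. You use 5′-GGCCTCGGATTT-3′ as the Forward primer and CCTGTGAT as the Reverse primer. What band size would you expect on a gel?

Scanning the template, GGCCTCGGATTT occurs at positions 14–25; this primer anneals to the bottom strand there with its 3' end pointing downstream.
Taking the reverse complement of CCTGTGAT gives ATCACAGG, found at positions 63–70 on the template; the primer anneals here to the top strand with its 3' end pointing upstream.
Amplicon spans positions 14–70: 57 bp.

57 bp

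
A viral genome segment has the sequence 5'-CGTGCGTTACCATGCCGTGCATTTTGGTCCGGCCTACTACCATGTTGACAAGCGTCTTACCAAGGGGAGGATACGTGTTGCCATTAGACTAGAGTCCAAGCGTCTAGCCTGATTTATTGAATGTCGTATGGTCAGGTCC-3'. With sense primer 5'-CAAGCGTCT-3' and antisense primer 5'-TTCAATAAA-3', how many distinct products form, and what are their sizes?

Two products: 73 bp, 25 bp

The forward primer CAAGCGTCT matches the top strand at positions 49–57, 97–105.
The reverse primer's reverse complement is TTTATTGAA, matching at positions 113–121.
Each forward site pairs with the reverse site to give a product ending at position 121: sizes 73, 25 bp.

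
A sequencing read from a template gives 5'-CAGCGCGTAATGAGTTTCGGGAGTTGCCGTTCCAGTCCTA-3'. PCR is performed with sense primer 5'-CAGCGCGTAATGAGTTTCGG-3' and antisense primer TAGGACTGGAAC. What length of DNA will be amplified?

Forward primer CAGCGCGTAATGAGTTTCGG is found on the top strand at positions 1–20.
The reverse primer's reverse complement is GTTCCAGTCCTA, which matches the template at positions 29–40.
Product length = (reverse-primer end) − (forward-primer start) + 1 = 40 − 1 + 1 = 40 bp.

40 bp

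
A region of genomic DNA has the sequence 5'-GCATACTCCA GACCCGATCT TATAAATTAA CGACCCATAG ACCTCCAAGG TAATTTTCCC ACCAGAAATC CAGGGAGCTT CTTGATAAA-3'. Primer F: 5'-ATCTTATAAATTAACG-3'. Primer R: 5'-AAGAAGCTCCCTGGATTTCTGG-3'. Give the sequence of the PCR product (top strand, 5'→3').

5'-ATCTTATAAATTAACGACCCATAGACCTCCAAGGTAATTTTCCCACCAGAAATCCAGGGAGCTTCTT-3'

Forward primer ATCTTATAAATTAACG is found on the top strand at positions 17–32.
Taking the reverse complement of AAGAAGCTCCCTGGATTTCTGG gives CCAGAAATCCAGGGAGCTTCTT, found at positions 62–83 on the template; the primer anneals here to the top strand with its 3' end pointing upstream.
The product is the template from position 17 through 83 (67 bp).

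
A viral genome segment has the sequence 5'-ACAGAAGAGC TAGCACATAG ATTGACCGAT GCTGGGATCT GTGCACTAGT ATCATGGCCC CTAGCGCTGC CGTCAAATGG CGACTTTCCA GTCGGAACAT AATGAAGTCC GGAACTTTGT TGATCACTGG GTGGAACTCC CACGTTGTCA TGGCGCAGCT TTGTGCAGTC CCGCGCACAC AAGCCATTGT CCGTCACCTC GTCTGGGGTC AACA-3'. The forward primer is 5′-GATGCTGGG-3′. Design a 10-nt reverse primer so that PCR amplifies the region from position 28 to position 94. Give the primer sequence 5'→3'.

5'-CGACTGGAAA-3'

The product's 3' end on the top strand is position 94.
The reverse primer anneals to the top strand over positions 85–94, i.e. to TTTCCAGTCG.
Its sequence written 5'→3' is the reverse complement: CGACTGGAAA.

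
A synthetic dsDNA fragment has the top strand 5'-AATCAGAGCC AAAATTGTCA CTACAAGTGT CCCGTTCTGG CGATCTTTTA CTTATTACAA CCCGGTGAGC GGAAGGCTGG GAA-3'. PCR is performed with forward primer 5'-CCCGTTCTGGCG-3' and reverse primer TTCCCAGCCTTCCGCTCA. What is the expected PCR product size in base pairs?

53 bp

Scanning the template, CCCGTTCTGGCG occurs at positions 31–42; this primer anneals to the bottom strand there with its 3' end pointing downstream.
The reverse primer's reverse complement is TGAGCGGAAGGCTGGGAA, which matches the template at positions 66–83.
The product runs from position 31 to position 83, so its length is 83 − 31 + 1 = 53 bp.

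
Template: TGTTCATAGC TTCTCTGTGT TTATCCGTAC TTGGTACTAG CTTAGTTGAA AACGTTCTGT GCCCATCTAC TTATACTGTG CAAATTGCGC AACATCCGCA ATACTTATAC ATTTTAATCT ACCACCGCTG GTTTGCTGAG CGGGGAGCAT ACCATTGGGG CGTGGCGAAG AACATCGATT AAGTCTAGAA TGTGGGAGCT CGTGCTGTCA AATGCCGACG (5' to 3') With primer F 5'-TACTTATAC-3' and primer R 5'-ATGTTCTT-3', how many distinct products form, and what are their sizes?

The forward primer TACTTATAC matches the top strand at positions 68–76, 102–110.
The reverse primer's reverse complement is AAGAACAT, matching at positions 168–175.
Each forward site pairs with the reverse site to give a product ending at position 175: sizes 108, 74 bp.

Two products: 108 bp, 74 bp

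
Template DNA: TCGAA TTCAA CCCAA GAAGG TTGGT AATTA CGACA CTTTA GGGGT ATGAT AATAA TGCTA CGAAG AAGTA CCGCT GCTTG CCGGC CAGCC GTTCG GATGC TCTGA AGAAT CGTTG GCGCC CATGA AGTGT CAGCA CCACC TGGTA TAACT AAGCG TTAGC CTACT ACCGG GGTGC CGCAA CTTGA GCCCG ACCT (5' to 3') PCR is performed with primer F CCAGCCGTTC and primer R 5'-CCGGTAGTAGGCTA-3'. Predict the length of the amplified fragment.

Forward primer CCAGCCGTTC is found on the top strand at positions 85–94.
The reverse primer's reverse complement is TAGCCTACTACCGG, which matches the template at positions 157–170.
Product length = (reverse-primer end) − (forward-primer start) + 1 = 170 − 85 + 1 = 86 bp.

86 bp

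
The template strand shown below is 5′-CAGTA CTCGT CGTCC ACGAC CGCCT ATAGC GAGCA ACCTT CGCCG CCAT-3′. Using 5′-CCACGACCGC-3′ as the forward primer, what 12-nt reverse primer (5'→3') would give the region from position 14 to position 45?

5'-CGGCGAAGGTTG-3'

The product's 3' end on the top strand is position 45.
The reverse primer anneals to the top strand over positions 34–45, i.e. to CAACCTTCGCCG.
Its sequence written 5'→3' is the reverse complement: CGGCGAAGGTTG.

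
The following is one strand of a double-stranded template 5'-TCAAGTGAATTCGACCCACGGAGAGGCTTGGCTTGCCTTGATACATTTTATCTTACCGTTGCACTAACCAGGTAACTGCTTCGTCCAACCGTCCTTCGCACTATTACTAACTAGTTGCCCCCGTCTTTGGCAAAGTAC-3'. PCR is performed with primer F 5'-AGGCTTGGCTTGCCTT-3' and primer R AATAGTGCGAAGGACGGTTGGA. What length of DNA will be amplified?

Forward primer AGGCTTGGCTTGCCTT is found on the top strand at positions 24–39.
Taking the reverse complement of AATAGTGCGAAGGACGGTTGGA gives TCCAACCGTCCTTCGCACTATT, found at positions 84–105 on the template; the primer anneals here to the top strand with its 3' end pointing upstream.
Product length = (reverse-primer end) − (forward-primer start) + 1 = 105 − 24 + 1 = 82 bp.

82 bp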